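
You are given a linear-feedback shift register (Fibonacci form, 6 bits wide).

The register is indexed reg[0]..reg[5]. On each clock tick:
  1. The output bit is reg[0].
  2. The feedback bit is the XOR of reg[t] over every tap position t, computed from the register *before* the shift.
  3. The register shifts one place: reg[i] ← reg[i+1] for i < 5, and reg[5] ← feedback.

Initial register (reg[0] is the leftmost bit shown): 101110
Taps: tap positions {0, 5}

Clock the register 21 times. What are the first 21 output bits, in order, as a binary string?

k : reg_k → out_k, fb_k
0: 101110 → 1, fb=1
1: 011101 → 0, fb=1
2: 111011 → 1, fb=0
3: 110110 → 1, fb=1
4: 101101 → 1, fb=0
5: 011010 → 0, fb=0
6: 110100 → 1, fb=1
7: 101001 → 1, fb=0
8: 010010 → 0, fb=0
9: 100100 → 1, fb=1
10: 001001 → 0, fb=1
11: 010011 → 0, fb=1
12: 100111 → 1, fb=0
13: 001110 → 0, fb=0
14: 011100 → 0, fb=0
15: 111000 → 1, fb=1
16: 110001 → 1, fb=0
17: 100010 → 1, fb=1
18: 000101 → 0, fb=1
19: 001011 → 0, fb=1
20: 010111 → 0, fb=1

101110110100100111000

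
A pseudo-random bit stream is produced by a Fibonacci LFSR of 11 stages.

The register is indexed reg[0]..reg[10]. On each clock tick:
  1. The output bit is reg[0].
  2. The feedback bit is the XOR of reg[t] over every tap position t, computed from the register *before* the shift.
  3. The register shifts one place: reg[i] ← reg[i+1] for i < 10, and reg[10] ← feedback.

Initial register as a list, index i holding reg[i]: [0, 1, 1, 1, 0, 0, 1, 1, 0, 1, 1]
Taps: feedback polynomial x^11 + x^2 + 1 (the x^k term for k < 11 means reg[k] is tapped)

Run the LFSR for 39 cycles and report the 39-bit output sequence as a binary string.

011100110111011111010101000100000010101

k : reg_k → out_k, fb_k
0: 01110011011 → 0, fb=1
1: 11100110111 → 1, fb=0
2: 11001101110 → 1, fb=1
3: 10011011101 → 1, fb=1
4: 00110111011 → 0, fb=1
5: 01101110111 → 0, fb=1
6: 11011101111 → 1, fb=1
7: 10111011111 → 1, fb=0
8: 01110111110 → 0, fb=1
9: 11101111101 → 1, fb=0
10: 11011111010 → 1, fb=1
11: 10111110101 → 1, fb=0
12: 01111101010 → 0, fb=1
13: 11111010101 → 1, fb=0
14: 11110101010 → 1, fb=0
15: 11101010100 → 1, fb=0
16: 11010101000 → 1, fb=1
17: 10101010001 → 1, fb=0
18: 01010100010 → 0, fb=0
19: 10101000100 → 1, fb=0
20: 01010001000 → 0, fb=0
21: 10100010000 → 1, fb=0
22: 01000100000 → 0, fb=0
23: 10001000000 → 1, fb=1
24: 00010000001 → 0, fb=0
25: 00100000010 → 0, fb=1
26: 01000000101 → 0, fb=0
27: 10000001010 → 1, fb=1
28: 00000010101 → 0, fb=0
29: 00000101010 → 0, fb=0
30: 00001010100 → 0, fb=0
31: 00010101000 → 0, fb=0
32: 00101010000 → 0, fb=1
33: 01010100001 → 0, fb=0
34: 10101000010 → 1, fb=0
35: 01010000100 → 0, fb=0
36: 10100001000 → 1, fb=0
37: 01000010000 → 0, fb=0
38: 10000100000 → 1, fb=1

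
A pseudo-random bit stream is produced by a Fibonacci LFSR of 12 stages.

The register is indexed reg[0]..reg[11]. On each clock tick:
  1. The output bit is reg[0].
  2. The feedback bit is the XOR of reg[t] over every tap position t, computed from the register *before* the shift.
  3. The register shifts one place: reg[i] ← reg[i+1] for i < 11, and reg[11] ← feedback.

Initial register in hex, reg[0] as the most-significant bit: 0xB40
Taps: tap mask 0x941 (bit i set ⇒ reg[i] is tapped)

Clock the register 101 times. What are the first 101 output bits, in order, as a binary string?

10110100000011010011101011100100010100111101101010101001000101010001100011010101000011101111100011111

k : reg_k → out_k, fb_k
0: 101101000000 → 1, fb=1
1: 011010000001 → 0, fb=1
2: 110100000011 → 1, fb=0
3: 101000000110 → 1, fb=1
4: 010000001101 → 0, fb=0
5: 100000011010 → 1, fb=0
6: 000000110100 → 0, fb=1
7: 000001101001 → 0, fb=1
8: 000011010011 → 0, fb=1
9: 000110100111 → 0, fb=0
10: 001101001110 → 0, fb=1
11: 011010011101 → 0, fb=0
12: 110100111010 → 1, fb=1
13: 101001110101 → 1, fb=1
14: 010011101011 → 0, fb=1
15: 100111010111 → 1, fb=0
16: 001110101110 → 0, fb=0
17: 011101011100 → 0, fb=1
18: 111010111001 → 1, fb=0
19: 110101110010 → 1, fb=0
20: 101011100100 → 1, fb=0
21: 010111001000 → 0, fb=1
22: 101110010001 → 1, fb=0
23: 011100100010 → 0, fb=1
24: 111001000101 → 1, fb=0
25: 110010001010 → 1, fb=0
26: 100100010100 → 1, fb=1
27: 001000101001 → 0, fb=1
28: 010001010011 → 0, fb=1
29: 100010100111 → 1, fb=1
30: 000101001111 → 0, fb=0
31: 001010011110 → 0, fb=1
32: 010100111101 → 0, fb=1
33: 101001111011 → 1, fb=0
34: 010011110110 → 0, fb=1
35: 100111101101 → 1, fb=0
36: 001111011010 → 0, fb=1
37: 011110110101 → 0, fb=0
38: 111101101010 → 1, fb=1
39: 111011010101 → 1, fb=0
40: 110110101010 → 1, fb=1
41: 101101010101 → 1, fb=0
42: 011010101010 → 0, fb=0
43: 110101010100 → 1, fb=1
44: 101010101001 → 1, fb=0
45: 010101010010 → 0, fb=0
46: 101010100100 → 1, fb=0
47: 010101001000 → 0, fb=1
48: 101010010001 → 1, fb=0
49: 010100100010 → 0, fb=1
50: 101001000101 → 1, fb=0
51: 010010001010 → 0, fb=1
52: 100100010101 → 1, fb=0
53: 001000101010 → 0, fb=0
54: 010001010100 → 0, fb=0
55: 100010101000 → 1, fb=1
56: 000101010001 → 0, fb=1
57: 001010100011 → 0, fb=0
58: 010101000110 → 0, fb=0
59: 101010001100 → 1, fb=0
60: 010100011000 → 0, fb=1
61: 101000110001 → 1, fb=1
62: 010001100011 → 0, fb=0
63: 100011000110 → 1, fb=1
64: 000110001101 → 0, fb=0
65: 001100011010 → 0, fb=1
66: 011000110101 → 0, fb=0
67: 110001101010 → 1, fb=1
68: 100011010101 → 1, fb=0
69: 000110101010 → 0, fb=0
70: 001101010100 → 0, fb=0
71: 011010101000 → 0, fb=0
72: 110101010000 → 1, fb=1
73: 101010100001 → 1, fb=1
74: 010101000011 → 0, fb=1
75: 101010000111 → 1, fb=0
76: 010100001110 → 0, fb=1
77: 101000011101 → 1, fb=1
78: 010000111011 → 0, fb=1
79: 100001110111 → 1, fb=1
80: 000011101111 → 0, fb=1
81: 000111011111 → 0, fb=0
82: 001110111110 → 0, fb=0
83: 011101111100 → 0, fb=0
84: 111011111000 → 1, fb=1
85: 110111110001 → 1, fb=1
86: 101111100011 → 1, fb=1
87: 011111000111 → 0, fb=1
88: 111110001111 → 1, fb=1
89: 111100011111 → 1, fb=1
90: 111000111111 → 1, fb=0
91: 110001111110 → 1, fb=1
92: 100011111101 → 1, fb=0
93: 000111111010 → 0, fb=0
94: 001111110100 → 0, fb=1
95: 011111101001 → 0, fb=1
96: 111111010011 → 1, fb=0
97: 111110100110 → 1, fb=0
98: 111101001100 → 1, fb=0
99: 111010011000 → 1, fb=0
100: 110100110000 → 1, fb=0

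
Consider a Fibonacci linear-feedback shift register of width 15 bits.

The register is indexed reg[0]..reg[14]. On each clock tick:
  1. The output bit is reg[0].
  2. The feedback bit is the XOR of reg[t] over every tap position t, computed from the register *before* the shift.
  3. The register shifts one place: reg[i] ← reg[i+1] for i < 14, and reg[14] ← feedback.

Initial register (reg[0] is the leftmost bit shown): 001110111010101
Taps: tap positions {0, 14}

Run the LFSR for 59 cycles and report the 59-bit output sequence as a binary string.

tick  register→output (feedback)
  0  001110111010101→0 (1)
  1  011101110101011→0 (1)
  2  111011101010111→1 (0)
  3  110111010101110→1 (1)
  4  101110101011101→1 (0)
  5  011101010111010→0 (0)
  6  111010101110100→1 (1)
  7  110101011101001→1 (0)
  8  101010111010010→1 (1)
  9  010101110100101→0 (1)
 10  101011101001011→1 (0)
 11  010111010010110→0 (0)
 12  101110100101100→1 (1)
 13  011101001011001→0 (1)
 14  111010010110011→1 (0)
 15  110100101100110→1 (1)
 16  101001011001101→1 (0)
 17  010010110011010→0 (0)
 18  100101100110100→1 (1)
 19  001011001101001→0 (1)
 20  010110011010011→0 (1)
 21  101100110100111→1 (0)
 22  011001101001110→0 (0)
 23  110011010011100→1 (1)
 24  100110100111001→1 (0)
 25  001101001110010→0 (0)
 26  011010011100100→0 (0)
 27  110100111001000→1 (1)
 28  101001110010001→1 (0)
 29  010011100100010→0 (0)
 30  100111001000100→1 (1)
 31  001110010001001→0 (1)
 32  011100100010011→0 (1)
 33  111001000100111→1 (0)
 34  110010001001110→1 (1)
 35  100100010011101→1 (0)
 36  001000100111010→0 (0)
 37  010001001110100→0 (0)
 38  100010011101000→1 (1)
 39  000100111010001→0 (1)
 40  001001110100011→0 (1)
 41  010011101000111→0 (1)
 42  100111010001111→1 (0)
 43  001110100011110→0 (0)
 44  011101000111100→0 (0)
 45  111010001111000→1 (1)
 46  110100011110001→1 (0)
 47  101000111100010→1 (1)
 48  010001111000101→0 (1)
 49  100011110001011→1 (0)
 50  000111100010110→0 (0)
 51  001111000101100→0 (0)
 52  011110001011000→0 (0)
 53  111100010110000→1 (1)
 54  111000101100001→1 (0)
 55  110001011000010→1 (1)
 56  100010110000101→1 (0)
 57  000101100001010→0 (0)
 58  001011000010100→0 (0)

00111011101010111010010110011010011100100010011101000111100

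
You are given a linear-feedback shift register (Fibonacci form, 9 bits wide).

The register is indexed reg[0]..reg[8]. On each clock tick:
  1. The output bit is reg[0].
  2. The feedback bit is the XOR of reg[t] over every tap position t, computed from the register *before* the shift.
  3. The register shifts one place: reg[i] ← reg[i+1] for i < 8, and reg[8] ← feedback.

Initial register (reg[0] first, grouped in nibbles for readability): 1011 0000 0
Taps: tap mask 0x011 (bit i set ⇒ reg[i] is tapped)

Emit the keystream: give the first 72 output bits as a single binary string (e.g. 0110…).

tick  register→output (feedback)
  0  101100000→1 (1)
  1  011000001→0 (0)
  2  110000010→1 (1)
  3  100000101→1 (1)
  4  000001011→0 (0)
  5  000010110→0 (1)
  6  000101101→0 (0)
  7  001011010→0 (1)
  8  010110101→0 (1)
  9  101101011→1 (1)
 10  011010111→0 (1)
 11  110101111→1 (1)
 12  101011111→1 (0)
 13  010111110→0 (1)
 14  101111101→1 (0)
 15  011111010→0 (1)
 16  111110101→1 (0)
 17  111101010→1 (1)
 18  111010101→1 (0)
 19  110101010→1 (1)
 20  101010101→1 (0)
 21  010101010→0 (0)
 22  101010100→1 (0)
 23  010101000→0 (0)
 24  101010000→1 (0)
 25  010100000→0 (0)
 26  101000000→1 (1)
 27  010000001→0 (0)
 28  100000010→1 (1)
 29  000000101→0 (0)
 30  000001010→0 (0)
 31  000010100→0 (1)
 32  000101001→0 (0)
 33  001010010→0 (1)
 34  010100101→0 (0)
 35  101001010→1 (1)
 36  010010101→0 (1)
 37  100101011→1 (1)
 38  001010111→0 (1)
 39  010101111→0 (0)
 40  101011110→1 (0)
 41  010111100→0 (1)
 42  101111001→1 (0)
 43  011110010→0 (1)
 44  111100101→1 (1)
 45  111001011→1 (1)
 46  110010111→1 (0)
 47  100101110→1 (1)
 48  001011101→0 (1)
 49  010111011→0 (1)
 50  101110111→1 (0)
 51  011101110→0 (0)
 52  111011100→1 (0)
 53  110111000→1 (0)
 54  101110000→1 (0)
 55  011100000→0 (0)
 56  111000000→1 (1)
 57  110000001→1 (1)
 58  100000011→1 (1)
 59  000000111→0 (0)
 60  000001110→0 (0)
 61  000011100→0 (1)
 62  000111001→0 (1)
 63  001110011→0 (1)
 64  011100111→0 (0)
 65  111001110→1 (1)
 66  110011101→1 (0)
 67  100111010→1 (0)
 68  001110100→0 (1)
 69  011101001→0 (0)
 70  111010010→1 (0)
 71  110100100→1 (1)

101100000101101011111010101010000001010010101111001011101110000001110011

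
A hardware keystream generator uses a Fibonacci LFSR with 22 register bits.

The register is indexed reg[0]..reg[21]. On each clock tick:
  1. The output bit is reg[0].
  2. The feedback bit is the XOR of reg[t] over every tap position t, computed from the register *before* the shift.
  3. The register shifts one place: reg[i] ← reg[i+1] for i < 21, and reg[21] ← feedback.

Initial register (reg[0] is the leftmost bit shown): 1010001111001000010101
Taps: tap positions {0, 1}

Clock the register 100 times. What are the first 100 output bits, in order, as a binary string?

tick  register→output (feedback)
  0  1010001111001000010101→1 (1)
  1  0100011110010000101011→0 (1)
  2  1000111100100001010111→1 (1)
  3  0001111001000010101111→0 (0)
  4  0011110010000101011110→0 (0)
  5  0111100100001010111100→0 (1)
  6  1111001000010101111001→1 (0)
  7  1110010000101011110010→1 (0)
  8  1100100001010111100100→1 (0)
  9  1001000010101111001000→1 (1)
 10  0010000101011110010001→0 (0)
 11  0100001010111100100010→0 (1)
 12  1000010101111001000101→1 (1)
 13  0000101011110010001011→0 (0)
 14  0001010111100100010110→0 (0)
 15  0010101111001000101100→0 (0)
 16  0101011110010001011000→0 (1)
 17  1010111100100010110001→1 (1)
 18  0101111001000101100011→0 (1)
 19  1011110010001011000111→1 (1)
 20  0111100100010110001111→0 (1)
 21  1111001000101100011111→1 (0)
 22  1110010001011000111110→1 (0)
 23  1100100010110001111100→1 (0)
 24  1001000101100011111000→1 (1)
 25  0010001011000111110001→0 (0)
 26  0100010110001111100010→0 (1)
 27  1000101100011111000101→1 (1)
 28  0001011000111110001011→0 (0)
 29  0010110001111100010110→0 (0)
 30  0101100011111000101100→0 (1)
 31  1011000111110001011001→1 (1)
 32  0110001111100010110011→0 (1)
 33  1100011111000101100111→1 (0)
 34  1000111110001011001110→1 (1)
 35  0001111100010110011101→0 (0)
 36  0011111000101100111010→0 (0)
 37  0111110001011001110100→0 (1)
 38  1111100010110011101001→1 (0)
 39  1111000101100111010010→1 (0)
 40  1110001011001110100100→1 (0)
 41  1100010110011101001000→1 (0)
 42  1000101100111010010000→1 (1)
 43  0001011001110100100001→0 (0)
 44  0010110011101001000010→0 (0)
 45  0101100111010010000100→0 (1)
 46  1011001110100100001001→1 (1)
 47  0110011101001000010011→0 (1)
 48  1100111010010000100111→1 (0)
 49  1001110100100001001110→1 (1)
 50  0011101001000010011101→0 (0)
 51  0111010010000100111010→0 (1)
 52  1110100100001001110101→1 (0)
 53  1101001000010011101010→1 (0)
 54  1010010000100111010100→1 (1)
 55  0100100001001110101001→0 (1)
 56  1001000010011101010011→1 (1)
 57  0010000100111010100111→0 (0)
 58  0100001001110101001110→0 (1)
 59  1000010011101010011101→1 (1)
 60  0000100111010100111011→0 (0)
 61  0001001110101001110110→0 (0)
 62  0010011101010011101100→0 (0)
 63  0100111010100111011000→0 (1)
 64  1001110101001110110001→1 (1)
 65  0011101010011101100011→0 (0)
 66  0111010100111011000110→0 (1)
 67  1110101001110110001101→1 (0)
 68  1101010011101100011010→1 (0)
 69  1010100111011000110100→1 (1)
 70  0101001110110001101001→0 (1)
 71  1010011101100011010011→1 (1)
 72  0100111011000110100111→0 (1)
 73  1001110110001101001111→1 (1)
 74  0011101100011010011111→0 (0)
 75  0111011000110100111110→0 (1)
 76  1110110001101001111101→1 (0)
 77  1101100011010011111010→1 (0)
 78  1011000110100111110100→1 (1)
 79  0110001101001111101001→0 (1)
 80  1100011010011111010011→1 (0)
 81  1000110100111110100110→1 (1)
 82  0001101001111101001101→0 (0)
 83  0011010011111010011010→0 (0)
 84  0110100111110100110100→0 (1)
 85  1101001111101001101001→1 (0)
 86  1010011111010011010010→1 (1)
 87  0100111110100110100101→0 (1)
 88  1001111101001101001011→1 (1)
 89  0011111010011010010111→0 (0)
 90  0111110100110100101110→0 (1)
 91  1111101001101001011101→1 (0)
 92  1111010011010010111010→1 (0)
 93  1110100110100101110100→1 (0)
 94  1101001101001011101000→1 (0)
 95  1010011010010111010000→1 (1)
 96  0100110100101110100001→0 (1)
 97  1001101001011101000011→1 (1)
 98  0011010010111010000111→0 (0)
 99  0110100101110100001110→0 (1)

1010001111001000010101111001000101100011111000101100111010010000100111010100111011000110100111110100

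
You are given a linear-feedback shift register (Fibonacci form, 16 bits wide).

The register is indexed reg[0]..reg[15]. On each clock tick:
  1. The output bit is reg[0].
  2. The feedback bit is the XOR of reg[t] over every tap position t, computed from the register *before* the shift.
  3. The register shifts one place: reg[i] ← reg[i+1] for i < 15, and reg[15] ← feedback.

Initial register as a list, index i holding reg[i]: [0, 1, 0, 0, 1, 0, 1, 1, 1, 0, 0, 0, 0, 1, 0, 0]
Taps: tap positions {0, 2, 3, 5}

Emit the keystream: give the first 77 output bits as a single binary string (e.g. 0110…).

01001011100001000100100100111110000000111111011001101101010100010001100010111

step | reg (before) | out | fb
   0 | 0100101110000100 | 0 | 0
   1 | 1001011100001000 | 1 | 1
   2 | 0010111000010001 | 0 | 0
   3 | 0101110000100010 | 0 | 0
   4 | 1011100001000100 | 1 | 1
   5 | 0111000010001001 | 0 | 0
   6 | 1110000100010010 | 1 | 0
   7 | 1100001000100100 | 1 | 1
   8 | 1000010001001001 | 1 | 0
   9 | 0000100010010010 | 0 | 0
  10 | 0001000100100100 | 0 | 1
  11 | 0010001001001001 | 0 | 1
  12 | 0100010010010011 | 0 | 1
  13 | 1000100100100111 | 1 | 1
  14 | 0001001001001111 | 0 | 1
  15 | 0010010010011111 | 0 | 0
  16 | 0100100100111110 | 0 | 0
  17 | 1001001001111100 | 1 | 0
  18 | 0010010011111000 | 0 | 0
  19 | 0100100111110000 | 0 | 0
  20 | 1001001111100000 | 1 | 0
  21 | 0010011111000000 | 0 | 0
  22 | 0100111110000000 | 0 | 1
  23 | 1001111100000001 | 1 | 1
  24 | 0011111000000011 | 0 | 1
  25 | 0111110000000111 | 0 | 1
  26 | 1111100000001111 | 1 | 1
  27 | 1111000000011111 | 1 | 1
  28 | 1110000000111111 | 1 | 0
  29 | 1100000001111110 | 1 | 1
  30 | 1000000011111101 | 1 | 1
  31 | 0000000111111011 | 0 | 0
  32 | 0000001111110110 | 0 | 0
  33 | 0000011111101100 | 0 | 1
  34 | 0000111111011001 | 0 | 1
  35 | 0001111110110011 | 0 | 0
  36 | 0011111101100110 | 0 | 1
  37 | 0111111011001101 | 0 | 1
  38 | 1111110110011011 | 1 | 0
  39 | 1111101100110110 | 1 | 1
  40 | 1111011001101101 | 1 | 0
  41 | 1110110011011010 | 1 | 1
  42 | 1101100110110101 | 1 | 0
  43 | 1011001101101010 | 1 | 1
  44 | 0110011011010101 | 0 | 0
  45 | 1100110110101010 | 1 | 0
  46 | 1001101101010100 | 1 | 0
  47 | 0011011010101000 | 0 | 1
  48 | 0110110101010001 | 0 | 0
  49 | 1101101010100010 | 1 | 0
  50 | 1011010101000100 | 1 | 0
  51 | 0110101010001000 | 0 | 1
  52 | 1101010100010001 | 1 | 1
  53 | 1010101000100011 | 1 | 0
  54 | 0101010001000110 | 0 | 0
  55 | 1010100010001100 | 1 | 0
  56 | 0101000100011000 | 0 | 1
  57 | 1010001000110001 | 1 | 0
  58 | 0100010001100010 | 0 | 1
  59 | 1000100011000101 | 1 | 1
  60 | 0001000110001011 | 0 | 1
  61 | 0010001100010111 | 0 | 1
  62 | 0100011000101111 | 0 | 1
  63 | 1000110001011111 | 1 | 0
  64 | 0001100010111110 | 0 | 1
  65 | 0011000101111101 | 0 | 0
  66 | 0110001011111010 | 0 | 1
  67 | 1100010111110101 | 1 | 0
  68 | 1000101111101010 | 1 | 1
  69 | 0001011111010101 | 0 | 0
  70 | 0010111110101010 | 0 | 0
  71 | 0101111101010100 | 0 | 0
  72 | 1011111010101000 | 1 | 0
  73 | 0111110101010000 | 0 | 1
  74 | 1111101010100001 | 1 | 1
  75 | 1111010101000011 | 1 | 0
  76 | 1110101010000110 | 1 | 0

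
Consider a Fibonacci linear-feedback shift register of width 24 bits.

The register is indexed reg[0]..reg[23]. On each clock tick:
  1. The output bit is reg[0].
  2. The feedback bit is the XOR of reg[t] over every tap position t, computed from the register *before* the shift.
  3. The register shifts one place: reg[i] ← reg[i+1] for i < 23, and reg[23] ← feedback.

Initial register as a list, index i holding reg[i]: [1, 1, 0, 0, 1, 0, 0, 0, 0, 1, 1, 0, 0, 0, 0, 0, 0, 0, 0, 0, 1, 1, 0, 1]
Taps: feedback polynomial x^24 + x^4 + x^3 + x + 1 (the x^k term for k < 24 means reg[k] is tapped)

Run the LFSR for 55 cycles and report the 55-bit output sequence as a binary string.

1100100001100000000011011001110110100000101000111001000

k : reg_k → out_k, fb_k
0: 110010000110000000001101 → 1, fb=1
1: 100100001100000000011011 → 1, fb=0
2: 001000011000000000110110 → 0, fb=0
3: 010000110000000001101100 → 0, fb=1
4: 100001100000000011011001 → 1, fb=1
5: 000011000000000110110011 → 0, fb=1
6: 000110000000001101100111 → 0, fb=0
7: 001100000000011011001110 → 0, fb=1
8: 011000000000110110011101 → 0, fb=1
9: 110000000001101100111011 → 1, fb=0
10: 100000000011011001110110 → 1, fb=1
11: 000000000110110011101101 → 0, fb=0
12: 000000001101100111011010 → 0, fb=0
13: 000000011011001110110100 → 0, fb=0
14: 000000110110011101101000 → 0, fb=0
15: 000001101100111011010000 → 0, fb=0
16: 000011011001110110100000 → 0, fb=1
17: 000110110011101101000001 → 0, fb=0
18: 001101100111011010000010 → 0, fb=1
19: 011011001110110100000101 → 0, fb=0
20: 110110011101101000001010 → 1, fb=0
21: 101100111011010000010100 → 1, fb=0
22: 011001110110100000101000 → 0, fb=1
23: 110011101101000001010001 → 1, fb=1
24: 100111011010000010100011 → 1, fb=1
25: 001110110100000101000111 → 0, fb=0
26: 011101101000001010001110 → 0, fb=0
27: 111011010000010100011100 → 1, fb=1
28: 110110100000101000111001 → 1, fb=0
29: 101101000001010001110010 → 1, fb=0
30: 011010000010100011100100 → 0, fb=0
31: 110100000101000111001000 → 1, fb=1
32: 101000001010001110010001 → 1, fb=1
33: 010000010100011100100011 → 0, fb=1
34: 100000101000111001000111 → 1, fb=1
35: 000001010001110010001111 → 0, fb=0
36: 000010100011100100011110 → 0, fb=1
37: 000101000111001000111101 → 0, fb=1
38: 001010001110010001111011 → 0, fb=1
39: 010100011100100011110111 → 0, fb=0
40: 101000111001000111101110 → 1, fb=1
41: 010001110010001111011101 → 0, fb=1
42: 100011100100011110111011 → 1, fb=0
43: 000111001000111101110110 → 0, fb=0
44: 001110010001111011101100 → 0, fb=0
45: 011100100011110111011000 → 0, fb=0
46: 111001000111101110110000 → 1, fb=0
47: 110010001111011101100000 → 1, fb=1
48: 100100011110111011000001 → 1, fb=0
49: 001000111101110110000010 → 0, fb=0
50: 010001111011101100000100 → 0, fb=1
51: 100011110111011000001001 → 1, fb=0
52: 000111101110110000010010 → 0, fb=0
53: 001111011101100000100100 → 0, fb=0
54: 011110111011000001001000 → 0, fb=1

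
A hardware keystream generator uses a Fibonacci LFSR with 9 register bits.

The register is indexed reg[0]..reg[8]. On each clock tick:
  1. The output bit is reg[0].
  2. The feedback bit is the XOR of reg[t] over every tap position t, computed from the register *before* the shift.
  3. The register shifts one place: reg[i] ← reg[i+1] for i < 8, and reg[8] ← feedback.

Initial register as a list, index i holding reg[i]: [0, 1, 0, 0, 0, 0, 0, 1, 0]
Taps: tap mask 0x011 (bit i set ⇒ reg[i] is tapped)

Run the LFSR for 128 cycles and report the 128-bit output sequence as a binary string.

01000001001010011101101000111100111110011011000101010010001110001101101010111000100110001000100000000100001000110000100111001010

k : reg_k → out_k, fb_k
0: 010000010 → 0, fb=0
1: 100000100 → 1, fb=1
2: 000001001 → 0, fb=0
3: 000010010 → 0, fb=1
4: 000100101 → 0, fb=0
5: 001001010 → 0, fb=0
6: 010010100 → 0, fb=1
7: 100101001 → 1, fb=1
8: 001010011 → 0, fb=1
9: 010100111 → 0, fb=0
10: 101001110 → 1, fb=1
11: 010011101 → 0, fb=1
12: 100111011 → 1, fb=0
13: 001110110 → 0, fb=1
14: 011101101 → 0, fb=0
15: 111011010 → 1, fb=0
16: 110110100 → 1, fb=0
17: 101101000 → 1, fb=1
18: 011010001 → 0, fb=1
19: 110100011 → 1, fb=1
20: 101000111 → 1, fb=1
21: 010001111 → 0, fb=0
22: 100011110 → 1, fb=0
23: 000111100 → 0, fb=1
24: 001111001 → 0, fb=1
25: 011110011 → 0, fb=1
26: 111100111 → 1, fb=1
27: 111001111 → 1, fb=1
28: 110011111 → 1, fb=0
29: 100111110 → 1, fb=0
30: 001111100 → 0, fb=1
31: 011111001 → 0, fb=1
32: 111110011 → 1, fb=0
33: 111100110 → 1, fb=1
34: 111001101 → 1, fb=1
35: 110011011 → 1, fb=0
36: 100110110 → 1, fb=0
37: 001101100 → 0, fb=0
38: 011011000 → 0, fb=1
39: 110110001 → 1, fb=0
40: 101100010 → 1, fb=1
41: 011000101 → 0, fb=0
42: 110001010 → 1, fb=1
43: 100010101 → 1, fb=0
44: 000101010 → 0, fb=0
45: 001010100 → 0, fb=1
46: 010101001 → 0, fb=0
47: 101010010 → 1, fb=0
48: 010100100 → 0, fb=0
49: 101001000 → 1, fb=1
50: 010010001 → 0, fb=1
51: 100100011 → 1, fb=1
52: 001000111 → 0, fb=0
53: 010001110 → 0, fb=0
54: 100011100 → 1, fb=0
55: 000111000 → 0, fb=1
56: 001110001 → 0, fb=1
57: 011100011 → 0, fb=0
58: 111000110 → 1, fb=1
59: 110001101 → 1, fb=1
60: 100011011 → 1, fb=0
61: 000110110 → 0, fb=1
62: 001101101 → 0, fb=0
63: 011011010 → 0, fb=1
64: 110110101 → 1, fb=0
65: 101101010 → 1, fb=1
66: 011010101 → 0, fb=1
67: 110101011 → 1, fb=1
68: 101010111 → 1, fb=0
69: 010101110 → 0, fb=0
70: 101011100 → 1, fb=0
71: 010111000 → 0, fb=1
72: 101110001 → 1, fb=0
73: 011100010 → 0, fb=0
74: 111000100 → 1, fb=1
75: 110001001 → 1, fb=1
76: 100010011 → 1, fb=0
77: 000100110 → 0, fb=0
78: 001001100 → 0, fb=0
79: 010011000 → 0, fb=1
80: 100110001 → 1, fb=0
81: 001100010 → 0, fb=0
82: 011000100 → 0, fb=0
83: 110001000 → 1, fb=1
84: 100010001 → 1, fb=0
85: 000100010 → 0, fb=0
86: 001000100 → 0, fb=0
87: 010001000 → 0, fb=0
88: 100010000 → 1, fb=0
89: 000100000 → 0, fb=0
90: 001000000 → 0, fb=0
91: 010000000 → 0, fb=0
92: 100000000 → 1, fb=1
93: 000000001 → 0, fb=0
94: 000000010 → 0, fb=0
95: 000000100 → 0, fb=0
96: 000001000 → 0, fb=0
97: 000010000 → 0, fb=1
98: 000100001 → 0, fb=0
99: 001000010 → 0, fb=0
100: 010000100 → 0, fb=0
101: 100001000 → 1, fb=1
102: 000010001 → 0, fb=1
103: 000100011 → 0, fb=0
104: 001000110 → 0, fb=0
105: 010001100 → 0, fb=0
106: 100011000 → 1, fb=0
107: 000110000 → 0, fb=1
108: 001100001 → 0, fb=0
109: 011000010 → 0, fb=0
110: 110000100 → 1, fb=1
111: 100001001 → 1, fb=1
112: 000010011 → 0, fb=1
113: 000100111 → 0, fb=0
114: 001001110 → 0, fb=0
115: 010011100 → 0, fb=1
116: 100111001 → 1, fb=0
117: 001110010 → 0, fb=1
118: 011100101 → 0, fb=0
119: 111001010 → 1, fb=1
120: 110010101 → 1, fb=0
121: 100101010 → 1, fb=1
122: 001010101 → 0, fb=1
123: 010101011 → 0, fb=0
124: 101010110 → 1, fb=0
125: 010101100 → 0, fb=0
126: 101011000 → 1, fb=0
127: 010110000 → 0, fb=1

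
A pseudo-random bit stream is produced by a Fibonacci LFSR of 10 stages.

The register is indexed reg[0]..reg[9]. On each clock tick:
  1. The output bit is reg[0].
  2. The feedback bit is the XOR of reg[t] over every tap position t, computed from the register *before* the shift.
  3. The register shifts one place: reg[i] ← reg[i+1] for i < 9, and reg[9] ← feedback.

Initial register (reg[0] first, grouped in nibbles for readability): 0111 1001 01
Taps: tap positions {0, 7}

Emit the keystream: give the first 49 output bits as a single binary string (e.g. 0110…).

tick  register→output (feedback)
  0  0111100101→0 (1)
  1  1111001011→1 (1)
  2  1110010111→1 (0)
  3  1100101110→1 (0)
  4  1001011100→1 (0)
  5  0010111000→0 (0)
  6  0101110000→0 (0)
  7  1011100000→1 (1)
  8  0111000001→0 (0)
  9  1110000010→1 (1)
 10  1100000101→1 (0)
 11  1000001010→1 (1)
 12  0000010101→0 (1)
 13  0000101011→0 (0)
 14  0001010110→0 (1)
 15  0010101101→0 (1)
 16  0101011011→0 (0)
 17  1010110110→1 (0)
 18  0101101100→0 (1)
 19  1011011001→1 (1)
 20  0110110011→0 (0)
 21  1101100110→1 (0)
 22  1011001100→1 (0)
 23  0110011000→0 (0)
 24  1100110000→1 (1)
 25  1001100001→1 (1)
 26  0011000011→0 (0)
 27  0110000110→0 (1)
 28  1100001101→1 (0)
 29  1000011010→1 (1)
 30  0000110101→0 (1)
 31  0001101011→0 (0)
 32  0011010110→0 (1)
 33  0110101101→0 (1)
 34  1101011011→1 (1)
 35  1010110111→1 (0)
 36  0101101110→0 (1)
 37  1011011101→1 (0)
 38  0110111010→0 (0)
 39  1101110100→1 (0)
 40  1011101000→1 (1)
 41  0111010001→0 (0)
 42  1110100010→1 (1)
 43  1101000101→1 (0)
 44  1010001010→1 (1)
 45  0100010101→0 (1)
 46  1000101011→1 (1)
 47  0001010111→0 (1)
 48  0010101111→0 (1)

0111100101110000010101101100110000110101101110100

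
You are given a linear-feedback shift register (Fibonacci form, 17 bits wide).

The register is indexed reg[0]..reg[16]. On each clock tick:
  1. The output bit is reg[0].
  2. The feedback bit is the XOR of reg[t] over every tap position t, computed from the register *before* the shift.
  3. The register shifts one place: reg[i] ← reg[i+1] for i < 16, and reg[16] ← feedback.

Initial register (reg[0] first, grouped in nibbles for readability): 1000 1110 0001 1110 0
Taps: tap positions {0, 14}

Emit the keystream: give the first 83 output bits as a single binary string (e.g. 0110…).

tick  register→output (feedback)
  0  10001110000111100→1 (0)
  1  00011100001111000→0 (0)
  2  00111000011110000→0 (0)
  3  01110000111100000→0 (0)
  4  11100001111000000→1 (1)
  5  11000011110000001→1 (1)
  6  10000111100000011→1 (1)
  7  00001111000000111→0 (1)
  8  00011110000001111→0 (1)
  9  00111100000011111→0 (1)
 10  01111000000111111→0 (1)
 11  11110000001111111→1 (0)
 12  11100000011111110→1 (0)
 13  11000000111111100→1 (0)
 14  10000001111111000→1 (1)
 15  00000011111110001→0 (0)
 16  00000111111100010→0 (0)
 17  00001111111000100→0 (1)
 18  00011111110001001→0 (0)
 19  00111111100010010→0 (0)
 20  01111111000100100→0 (1)
 21  11111110001001001→1 (1)
 22  11111100010010011→1 (1)
 23  11111000100100111→1 (0)
 24  11110001001001110→1 (0)
 25  11100010010011100→1 (0)
 26  11000100100111000→1 (1)
 27  10001001001110001→1 (1)
 28  00010010011100011→0 (0)
 29  00100100111000110→0 (1)
 30  01001001110001101→0 (1)
 31  10010011100011011→1 (1)
 32  00100111000110111→0 (1)
 33  01001110001101111→0 (1)
 34  10011100011011111→1 (0)
 35  00111000110111110→0 (1)
 36  01110001101111101→0 (1)
 37  11100011011111011→1 (1)
 38  11000110111110111→1 (0)
 39  10001101111101110→1 (0)
 40  00011011111011100→0 (1)
 41  00110111110111001→0 (0)
 42  01101111101110010→0 (0)
 43  11011111011100100→1 (0)
 44  10111110111001000→1 (1)
 45  01111101110010001→0 (0)
 46  11111011100100010→1 (1)
 47  11110111001000101→1 (0)
 48  11101110010001010→1 (1)
 49  11011100100010101→1 (0)
 50  10111001000101010→1 (1)
 51  01110010001010101→0 (1)
 52  11100100010101011→1 (1)
 53  11001000101010111→1 (0)
 54  10010001010101110→1 (0)
 55  00100010101011100→0 (1)
 56  01000101010111001→0 (0)
 57  10001010101110010→1 (1)
 58  00010101011100101→0 (1)
 59  00101010111001011→0 (0)
 60  01010101110010110→0 (1)
 61  10101011100101101→1 (0)
 62  01010111001011010→0 (0)
 63  10101110010110100→1 (0)
 64  01011100101101000→0 (0)
 65  10111001011010000→1 (1)
 66  01110010110100001→0 (0)
 67  11100101101000010→1 (1)
 68  11001011010000101→1 (0)
 69  10010110100001010→1 (1)
 70  00101101000010101→0 (1)
 71  01011010000101011→0 (0)
 72  10110100001010110→1 (0)
 73  01101000010101100→0 (1)
 74  11010000101011001→1 (1)
 75  10100001010110011→1 (1)
 76  01000010101100111→0 (1)
 77  10000101011001111→1 (0)
 78  00001010110011110→0 (1)
 79  00010101100111101→0 (1)
 80  00101011001111011→0 (0)
 81  01010110011110110→0 (1)
 82  10101100111101101→1 (0)

10001110000111100000011111110001001001110001101111101110010001010101110010110100001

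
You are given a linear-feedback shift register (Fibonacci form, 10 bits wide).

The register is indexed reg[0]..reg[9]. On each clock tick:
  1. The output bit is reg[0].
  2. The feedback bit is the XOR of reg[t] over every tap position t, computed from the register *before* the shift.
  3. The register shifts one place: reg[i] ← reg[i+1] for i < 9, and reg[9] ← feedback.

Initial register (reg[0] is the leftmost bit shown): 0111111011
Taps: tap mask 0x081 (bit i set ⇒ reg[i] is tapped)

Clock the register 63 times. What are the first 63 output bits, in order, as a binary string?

tick  register→output (feedback)
  0  0111111011→0 (0)
  1  1111110110→1 (0)
  2  1111101100→1 (0)
  3  1111011000→1 (1)
  4  1110110001→1 (1)
  5  1101100011→1 (1)
  6  1011000111→1 (0)
  7  0110001110→0 (1)
  8  1100011101→1 (0)
  9  1000111010→1 (1)
 10  0001110101→0 (1)
 11  0011101011→0 (0)
 12  0111010110→0 (1)
 13  1110101101→1 (0)
 14  1101011010→1 (1)
 15  1010110101→1 (0)
 16  0101101010→0 (0)
 17  1011010100→1 (0)
 18  0110101000→0 (0)
 19  1101010000→1 (1)
 20  1010100001→1 (1)
 21  0101000011→0 (0)
 22  1010000110→1 (0)
 23  0100001100→0 (1)
 24  1000011001→1 (1)
 25  0000110011→0 (0)
 26  0001100110→0 (1)
 27  0011001101→0 (1)
 28  0110011011→0 (0)
 29  1100110110→1 (0)
 30  1001101100→1 (0)
 31  0011011000→0 (0)
 32  0110110000→0 (0)
 33  1101100000→1 (1)
 34  1011000001→1 (1)
 35  0110000011→0 (0)
 36  1100000110→1 (0)
 37  1000001100→1 (0)
 38  0000011000→0 (0)
 39  0000110000→0 (0)
 40  0001100000→0 (0)
 41  0011000000→0 (0)
 42  0110000000→0 (0)
 43  1100000000→1 (1)
 44  1000000001→1 (1)
 45  0000000011→0 (0)
 46  0000000110→0 (1)
 47  0000001101→0 (1)
 48  0000011011→0 (0)
 49  0000110110→0 (1)
 50  0001101101→0 (1)
 51  0011011011→0 (0)
 52  0110110110→0 (1)
 53  1101101101→1 (0)
 54  1011011010→1 (1)
 55  0110110101→0 (1)
 56  1101101011→1 (1)
 57  1011010111→1 (0)
 58  0110101110→0 (1)
 59  1101011101→1 (0)
 60  1010111010→1 (1)
 61  0101110101→0 (1)
 62  1011101011→1 (1)

011111101100011101011010100001100110110000011000000001101101101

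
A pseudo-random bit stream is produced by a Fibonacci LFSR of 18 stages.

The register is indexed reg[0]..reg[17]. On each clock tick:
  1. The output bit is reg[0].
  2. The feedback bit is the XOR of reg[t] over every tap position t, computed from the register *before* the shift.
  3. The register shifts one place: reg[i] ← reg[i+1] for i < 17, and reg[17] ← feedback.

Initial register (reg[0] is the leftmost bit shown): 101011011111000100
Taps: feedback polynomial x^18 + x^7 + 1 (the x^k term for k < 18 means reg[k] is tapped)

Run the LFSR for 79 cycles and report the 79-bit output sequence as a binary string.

step | reg (before) | out | fb
   0 | 101011011111000100 | 1 | 0
   1 | 010110111110001000 | 0 | 1
   2 | 101101111100010001 | 1 | 0
   3 | 011011111000100010 | 0 | 1
   4 | 110111110001000101 | 1 | 0
   5 | 101111100010001010 | 1 | 1
   6 | 011111000100010101 | 0 | 0
   7 | 111110001000101010 | 1 | 1
   8 | 111100010001010101 | 1 | 0
   9 | 111000100010101010 | 1 | 1
  10 | 110001000101010101 | 1 | 1
  11 | 100010001010101011 | 1 | 1
  12 | 000100010101010111 | 0 | 1
  13 | 001000101010101111 | 0 | 0
  14 | 010001010101011110 | 0 | 1
  15 | 100010101010111101 | 1 | 1
  16 | 000101010101111011 | 0 | 1
  17 | 001010101011110111 | 0 | 0
  18 | 010101010111101110 | 0 | 1
  19 | 101010101111011101 | 1 | 1
  20 | 010101011110111011 | 0 | 1
  21 | 101010111101110111 | 1 | 0
  22 | 010101111011101110 | 0 | 1
  23 | 101011110111011101 | 1 | 0
  24 | 010111101110111010 | 0 | 0
  25 | 101111011101110100 | 1 | 0
  26 | 011110111011101000 | 0 | 1
  27 | 111101110111010001 | 1 | 0
  28 | 111011101110100010 | 1 | 1
  29 | 110111011101000101 | 1 | 0
  30 | 101110111010001010 | 1 | 0
  31 | 011101110100010100 | 0 | 1
  32 | 111011101000101001 | 1 | 1
  33 | 110111010001010011 | 1 | 0
  34 | 101110100010100110 | 1 | 1
  35 | 011101000101001101 | 0 | 0
  36 | 111010001010011010 | 1 | 1
  37 | 110100010100110101 | 1 | 0
  38 | 101000101001101010 | 1 | 1
  39 | 010001010011010101 | 0 | 1
  40 | 100010100110101011 | 1 | 1
  41 | 000101001101010111 | 0 | 0
  42 | 001010011010101110 | 0 | 1
  43 | 010100110101011101 | 0 | 1
  44 | 101001101010111011 | 1 | 1
  45 | 010011010101110111 | 0 | 1
  46 | 100110101011101111 | 1 | 1
  47 | 001101010111011111 | 0 | 1
  48 | 011010101110111111 | 0 | 0
  49 | 110101011101111110 | 1 | 0
  50 | 101010111011111100 | 1 | 0
  51 | 010101110111111000 | 0 | 1
  52 | 101011101111110001 | 1 | 1
  53 | 010111011111100011 | 0 | 1
  54 | 101110111111000111 | 1 | 0
  55 | 011101111110001110 | 0 | 1
  56 | 111011111100011101 | 1 | 0
  57 | 110111111000111010 | 1 | 0
  58 | 101111110001110100 | 1 | 0
  59 | 011111100011101000 | 0 | 0
  60 | 111111000111010000 | 1 | 1
  61 | 111110001110100001 | 1 | 1
  62 | 111100011101000011 | 1 | 0
  63 | 111000111010000110 | 1 | 0
  64 | 110001110100001100 | 1 | 0
  65 | 100011101000011000 | 1 | 1
  66 | 000111010000110001 | 0 | 1
  67 | 001110100001100011 | 0 | 0
  68 | 011101000011000110 | 0 | 0
  69 | 111010000110001100 | 1 | 1
  70 | 110100001100011001 | 1 | 1
  71 | 101000011000110011 | 1 | 0
  72 | 010000110001100110 | 0 | 1
  73 | 100001100011001101 | 1 | 1
  74 | 000011000110011011 | 0 | 0
  75 | 000110001100110110 | 0 | 0
  76 | 001100011001101100 | 0 | 1
  77 | 011000110011011001 | 0 | 1
  78 | 110001100110110011 | 1 | 1

1010110111110001000101010101111011101110100010100110101011101111110001110100001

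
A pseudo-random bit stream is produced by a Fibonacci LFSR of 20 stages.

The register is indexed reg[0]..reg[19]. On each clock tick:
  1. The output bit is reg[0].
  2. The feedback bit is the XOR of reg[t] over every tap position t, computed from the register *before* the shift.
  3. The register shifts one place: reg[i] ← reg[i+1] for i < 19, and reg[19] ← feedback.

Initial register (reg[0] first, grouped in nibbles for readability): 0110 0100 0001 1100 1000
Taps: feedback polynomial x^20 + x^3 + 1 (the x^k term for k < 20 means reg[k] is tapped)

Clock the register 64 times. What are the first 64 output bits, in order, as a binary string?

0110010000011100100001000100111110001010011000110011110110010111

tick  register→output (feedback)
  0  01100100000111001000→0 (0)
  1  11001000001110010000→1 (1)
  2  10010000011100100001→1 (0)
  3  00100000111001000010→0 (0)
  4  01000001110010000100→0 (0)
  5  10000011100100001000→1 (1)
  6  00000111001000010001→0 (0)
  7  00001110010000100010→0 (0)
  8  00011100100001000100→0 (1)
  9  00111001000010001001→0 (1)
 10  01110010000100010011→0 (1)
 11  11100100001000100111→1 (1)
 12  11001000010001001111→1 (1)
 13  10010000100010011111→1 (0)
 14  00100001000100111110→0 (0)
 15  01000010001001111100→0 (0)
 16  10000100010011111000→1 (1)
 17  00001000100111110001→0 (0)
 18  00010001001111100010→0 (1)
 19  00100010011111000101→0 (0)
 20  01000100111110001010→0 (0)
 21  10001001111100010100→1 (1)
 22  00010011111000101001→0 (1)
 23  00100111110001010011→0 (0)
 24  01001111100010100110→0 (0)
 25  10011111000101001100→1 (0)
 26  00111110001010011000→0 (1)
 27  01111100010100110001→0 (1)
 28  11111000101001100011→1 (0)
 29  11110001010011000110→1 (0)
 30  11100010100110001100→1 (1)
 31  11000101001100011001→1 (1)
 32  10001010011000110011→1 (1)
 33  00010100110001100111→0 (1)
 34  00101001100011001111→0 (0)
 35  01010011000110011110→0 (1)
 36  10100110001100111101→1 (1)
 37  01001100011001111011→0 (0)
 38  10011000110011110110→1 (0)
 39  00110001100111101100→0 (1)
 40  01100011001111011001→0 (0)
 41  11000110011110110010→1 (1)
 42  10001100111101100101→1 (1)
 43  00011001111011001011→0 (1)
 44  00110011110110010111→0 (1)
 45  01100111101100101111→0 (0)
 46  11001111011001011110→1 (1)
 47  10011110110010111101→1 (0)
 48  00111101100101111010→0 (1)
 49  01111011001011110101→0 (1)
 50  11110110010111101011→1 (0)
 51  11101100101111010110→1 (1)
 52  11011001011110101101→1 (0)
 53  10110010111101011010→1 (0)
 54  01100101111010110100→0 (0)
 55  11001011110101101000→1 (1)
 56  10010111101011010001→1 (0)
 57  00101111010110100010→0 (0)
 58  01011110101101000100→0 (1)
 59  10111101011010001001→1 (0)
 60  01111010110100010010→0 (1)
 61  11110101101000100101→1 (0)
 62  11101011010001001010→1 (1)
 63  11010110100010010101→1 (0)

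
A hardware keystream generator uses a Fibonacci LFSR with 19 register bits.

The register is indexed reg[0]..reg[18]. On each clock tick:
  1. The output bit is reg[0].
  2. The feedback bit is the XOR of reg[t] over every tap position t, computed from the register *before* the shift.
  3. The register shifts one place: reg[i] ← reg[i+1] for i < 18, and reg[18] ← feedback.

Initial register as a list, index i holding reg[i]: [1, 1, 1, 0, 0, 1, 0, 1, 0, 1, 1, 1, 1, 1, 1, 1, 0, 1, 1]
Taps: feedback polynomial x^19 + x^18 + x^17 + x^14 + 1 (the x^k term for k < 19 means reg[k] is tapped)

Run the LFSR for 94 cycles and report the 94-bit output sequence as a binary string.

1110010101111111011010010011001100101011001001000110100000110001101101100010100111111010110000

k : reg_k → out_k, fb_k
0: 1110010101111111011 → 1, fb=0
1: 1100101011111110110 → 1, fb=1
2: 1001010111111101101 → 1, fb=0
3: 0010101111111011010 → 0, fb=0
4: 0101011111110110100 → 0, fb=1
5: 1010111111101101001 → 1, fb=0
6: 0101111111011010010 → 0, fb=0
7: 1011111110110100100 → 1, fb=1
8: 0111111101101001001 → 0, fb=1
9: 1111111011010010011 → 1, fb=0
10: 1111110110100100110 → 1, fb=0
11: 1111101101001001100 → 1, fb=1
12: 1111011010010011001 → 1, fb=1
13: 1110110100100110011 → 1, fb=0
14: 1101101001001100110 → 1, fb=0
15: 1011010010011001100 → 1, fb=1
16: 0110100100110011001 → 0, fb=0
17: 1101001001100110010 → 1, fb=1
18: 1010010011001100101 → 1, fb=0
19: 0100100110011001010 → 0, fb=1
20: 1001001100110010101 → 1, fb=1
21: 0010011001100101011 → 0, fb=0
22: 0100110011001010110 → 0, fb=0
23: 1001100110010101100 → 1, fb=1
24: 0011001100101011001 → 0, fb=0
25: 0110011001010110010 → 0, fb=0
26: 1100110010101100100 → 1, fb=1
27: 1001100101011001001 → 1, fb=0
28: 0011001010110010010 → 0, fb=0
29: 0110010101100100100 → 0, fb=0
30: 1100101011001001000 → 1, fb=1
31: 1001010110010010001 → 1, fb=1
32: 0010101100100100011 → 0, fb=0
33: 0101011001001000110 → 0, fb=1
34: 1010110010010001101 → 1, fb=0
35: 0101100100100011010 → 0, fb=0
36: 1011001001000110100 → 1, fb=0
37: 0110010010001101000 → 0, fb=0
38: 1100100100011010000 → 1, fb=0
39: 1001001000110100000 → 1, fb=1
40: 0010010001101000001 → 0, fb=1
41: 0100100011010000011 → 0, fb=0
42: 1001000110100000110 → 1, fb=0
43: 0010001101000001100 → 0, fb=0
44: 0100011010000011000 → 0, fb=1
45: 1000110100000110001 → 1, fb=1
46: 0001101000001100011 → 0, fb=0
47: 0011010000011000110 → 0, fb=1
48: 0110100000110001101 → 0, fb=1
49: 1101000001100011011 → 1, fb=0
50: 1010000011000110110 → 1, fb=1
51: 0100000110001101101 → 0, fb=1
52: 1000001100011011011 → 1, fb=0
53: 0000011000110110110 → 0, fb=0
54: 0000110001101101100 → 0, fb=0
55: 0001100011011011000 → 0, fb=1
56: 0011000110110110001 → 0, fb=0
57: 0110001101101100010 → 0, fb=1
58: 1100011011011000101 → 1, fb=0
59: 1000110110110001010 → 1, fb=0
60: 0001101101100010100 → 0, fb=1
61: 0011011011000101001 → 0, fb=1
62: 0110110110001010011 → 0, fb=1
63: 1101101100010100111 → 1, fb=1
64: 1011011000101001111 → 1, fb=1
65: 0110110001010011111 → 0, fb=1
66: 1101100010100111111 → 1, fb=0
67: 1011000101001111110 → 1, fb=1
68: 0110001010011111101 → 0, fb=0
69: 1100010100111111010 → 1, fb=1
70: 1000101001111110101 → 1, fb=1
71: 0001010011111101011 → 0, fb=0
72: 0010100111111010110 → 0, fb=0
73: 0101001111110101100 → 0, fb=0
74: 1010011111101011000 → 1, fb=0
75: 0100111111010110000 → 0, fb=1
76: 1001111110101100001 → 1, fb=0
77: 0011111101011000010 → 0, fb=1
78: 0111111010110000101 → 0, fb=1
79: 1111110101100001011 → 1, fb=1
80: 1111101011000010111 → 1, fb=0
81: 1111010110000101110 → 1, fb=0
82: 1110101100001011100 → 1, fb=0
83: 1101011000010111000 → 1, fb=0
84: 1010110000101110000 → 1, fb=0
85: 0101100001011100000 → 0, fb=0
86: 1011000010111000000 → 1, fb=1
87: 0110000101110000001 → 0, fb=1
88: 1100001011100000011 → 1, fb=1
89: 1000010111000000111 → 1, fb=1
90: 0000101110000001111 → 0, fb=0
91: 0001011100000011110 → 0, fb=0
92: 0010111000000111100 → 0, fb=1
93: 0101110000001111001 → 0, fb=0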